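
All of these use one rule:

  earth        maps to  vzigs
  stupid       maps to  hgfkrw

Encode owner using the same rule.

ldmvi

This is the alphabet-reversal cipher (Atbash): a becomes z, b becomes y, etc.
Applying it to owner: o↔l, w↔d, n↔m, e↔v, r↔i.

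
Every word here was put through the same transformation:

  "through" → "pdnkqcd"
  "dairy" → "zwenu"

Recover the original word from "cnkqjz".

ground

Compare letters: t→p is +22, h→d is +22, r→n is +22 — a constant shift. It's a constant shift of +22 (ROT22).
Undoing it on cnkqjz: c−22=g, n−22=r, k−22=o, q−22=u, j−22=n, z−22=d.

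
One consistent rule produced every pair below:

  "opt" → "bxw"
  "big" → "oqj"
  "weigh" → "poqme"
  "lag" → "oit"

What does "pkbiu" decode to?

match

The output letters match the input read backwards, each shifted +8: opt reversed is tpo. The word is reversed, then every letter is shifted forward by 8.
Reversing it on pkbiu: shift back: p−8=h, k−8=c, b−8=t, i−8=a, u−8=m → hctam; then reverse → match.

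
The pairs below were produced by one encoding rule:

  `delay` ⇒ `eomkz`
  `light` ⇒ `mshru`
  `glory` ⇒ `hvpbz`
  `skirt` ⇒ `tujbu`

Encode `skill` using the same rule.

Shifts by position in delay: pos 0: d→e (+1), pos 1: e→o (+10), pos 2: l→m (+1), pos 3: a→k (+10) — repeating every 2. It's a Vigenère-style cipher with numeric key [1,10]: position i shifts by key[i mod 2].
Applying it to skill: s+1=t, k+10=u, i+1=j, l+10=v, l+1=m.

tujvm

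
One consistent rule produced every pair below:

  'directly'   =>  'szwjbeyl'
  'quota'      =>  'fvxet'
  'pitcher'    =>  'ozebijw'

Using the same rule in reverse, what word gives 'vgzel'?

d(3)→s(18) and i(8)→z(25) fit y≡17x+19 (mod 26); the inverse of 17 mod 26 is 23. Treating letters as 0–25, the rule is x ↦ 17x + 19 (mod 26).
Reversing it on vgzel: v(21)→23·(21−19)≡20=u; g(6)→23·(6−19)≡13=n; z(25)→23·(25−19)≡8=i; e(4)→23·(4−19)≡19=t; l(11)→23·(11−19)≡24=y (all mod 26).

unity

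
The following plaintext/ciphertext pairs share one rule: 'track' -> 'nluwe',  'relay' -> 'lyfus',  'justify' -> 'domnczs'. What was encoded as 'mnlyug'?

stream

Compare letters: t→n is +20, r→l is +20, a→u is +20 — a constant shift. Every letter moves 20 places later in the alphabet, wrapping around z→a.
Undoing it on mnlyug: m−20=s, n−20=t, l−20=r, y−20=e, u−20=a, g−20=m.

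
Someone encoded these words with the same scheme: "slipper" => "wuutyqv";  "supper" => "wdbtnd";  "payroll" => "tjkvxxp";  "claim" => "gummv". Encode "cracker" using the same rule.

Shifts by position in slipper: pos 0: s→w (+4), pos 1: l→u (+9), pos 2: i→u (+12), pos 3: p→t (+4), pos 4: p→y (+9), pos 5: e→q (+12) — repeating every 3. It's a Vigenère-style cipher with numeric key [4,9,12]: position i shifts by key[i mod 3].
Applying it to cracker: c+4=g, r+9=a, a+12=m, c+4=g, k+9=t, e+12=q, r+4=v.

gamgtqv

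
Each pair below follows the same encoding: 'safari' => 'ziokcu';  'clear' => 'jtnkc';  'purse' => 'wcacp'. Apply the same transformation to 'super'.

zcyoc

Letter i (0-indexed) is shifted by i+7, so successive shifts are 7, 8, 9, ….
Applying it to super: s+7=z, u+8=c, p+9=y, e+10=o, r+11=c.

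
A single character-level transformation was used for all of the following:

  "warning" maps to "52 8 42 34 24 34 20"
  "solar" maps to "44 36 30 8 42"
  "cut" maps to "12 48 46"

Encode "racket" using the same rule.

w(#23)→52 and a(#1)→8: differences scale by 2, so n = 2·pos + 6. The formula is n = 2×(alphabet index, a=1) + 6.
For racket: r=18→42, a=1→8, c=3→12, k=11→28, e=5→16, t=20→46.

42 8 12 28 16 46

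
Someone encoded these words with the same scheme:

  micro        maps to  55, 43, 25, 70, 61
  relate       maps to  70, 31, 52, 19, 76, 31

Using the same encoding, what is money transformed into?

55, 61, 58, 31, 91

Each letter becomes 3×(its alphabet position, a=1..z=26) + 16.
On money: m=13→55, o=15→61, n=14→58, e=5→31, y=25→91.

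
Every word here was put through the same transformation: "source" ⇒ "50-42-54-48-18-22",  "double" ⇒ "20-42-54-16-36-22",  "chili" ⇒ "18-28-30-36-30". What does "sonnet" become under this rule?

s(#19)→50 and o(#15)→42: differences scale by 2, so n = 2·pos + 12. Each letter becomes 2×(its alphabet position, a=1..z=26) + 12.
On sonnet: s=19→50, o=15→42, n=14→40, n=14→40, e=5→22, t=20→52.

50-42-40-40-22-52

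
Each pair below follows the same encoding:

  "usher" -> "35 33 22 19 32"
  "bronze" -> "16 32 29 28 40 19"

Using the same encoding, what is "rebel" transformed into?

u is letter #21 and maps to 35: an offset of 14. The number is (letter's place in the alphabet, a=1) + 14.
For rebel: r=18→32, e=5→19, b=2→16, e=5→19, l=12→26.

32 19 16 19 26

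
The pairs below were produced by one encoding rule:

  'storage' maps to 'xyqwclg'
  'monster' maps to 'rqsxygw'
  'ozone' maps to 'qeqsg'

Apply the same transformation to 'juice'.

owkhg

The rule splits by letter class: vowels +2, consonants +5.
On juice: j(cons)+5=o, u(vowel)+2=w, i(vowel)+2=k, c(cons)+5=h, e(vowel)+2=g.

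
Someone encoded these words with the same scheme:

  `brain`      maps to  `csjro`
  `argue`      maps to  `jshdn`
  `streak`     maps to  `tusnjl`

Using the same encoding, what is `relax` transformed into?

snmjy

The shift depends on letter class: consonant b→c is +1, but vowel a→j is +9. The rule splits by letter class: vowels +9, consonants +1.
On relax: r(cons)+1=s, e(vowel)+9=n, l(cons)+1=m, a(vowel)+9=j, x(cons)+1=y.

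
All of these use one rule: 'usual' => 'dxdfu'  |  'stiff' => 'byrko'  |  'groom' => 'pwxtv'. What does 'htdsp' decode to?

young

It's a Vigenère-style cipher with numeric key [9,5]: position i shifts by key[i mod 2].
Decoding htdsp: h−9=y, t−5=o, d−9=u, s−5=n, p−9=g.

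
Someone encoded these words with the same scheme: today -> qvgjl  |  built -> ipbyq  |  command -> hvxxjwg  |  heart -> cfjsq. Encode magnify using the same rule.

t(19)→q(16) and o(14)→v(21) fit y≡25x+9 (mod 26); the inverse of 25 mod 26 is 25. This is an affine cipher: with a=0,…,z=25, each position x becomes (25x+9) mod 26.
On magnify: m(12)→25·12+9≡23=x; a(0)→25·0+9≡9=j; g(6)→25·6+9≡3=d; n(13)→25·13+9≡22=w; i(8)→25·8+9≡1=b; f(5)→25·5+9≡4=e; y(24)→25·24+9≡11=l (all mod 26).

xjdwbel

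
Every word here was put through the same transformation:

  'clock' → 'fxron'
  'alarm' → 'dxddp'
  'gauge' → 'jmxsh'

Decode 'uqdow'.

Shifts by position in clock: pos 0: c→f (+3), pos 1: l→x (+12), pos 2: o→r (+3), pos 3: c→o (+12) — repeating every 2. It's a Vigenère-style cipher with numeric key [3,12]: position i shifts by key[i mod 2].
Reversing it on uqdow: u−3=r, q−12=e, d−3=a, o−12=c, w−3=t.

react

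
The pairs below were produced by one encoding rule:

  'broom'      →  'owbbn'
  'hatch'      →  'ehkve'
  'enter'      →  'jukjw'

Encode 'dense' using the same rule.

b(1)→o(14) and r(17)→w(22) fit y≡7x+7 (mod 26); the inverse of 7 mod 26 is 15. This is an affine cipher: with a=0,…,z=25, each position x becomes (7x+7) mod 26.
For dense: d(3)→7·3+7≡2=c; e(4)→7·4+7≡9=j; n(13)→7·13+7≡20=u; s(18)→7·18+7≡3=d; e(4)→7·4+7≡9=j (all mod 26).

cjudj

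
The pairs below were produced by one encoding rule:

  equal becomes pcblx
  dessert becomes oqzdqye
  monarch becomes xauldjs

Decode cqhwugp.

Shifts by position in equal: pos 0: e→p (+11), pos 1: q→c (+12), pos 2: u→b (+7), pos 3: a→l (+11), pos 4: l→x (+12) — repeating every 3. A repeating key of period 3 is used — shifts +11, +12, +7 over and over.
Decoding cqhwugp: c−11=r, q−12=e, h−7=a, w−11=l, u−12=i, g−7=z, p−11=e.

realize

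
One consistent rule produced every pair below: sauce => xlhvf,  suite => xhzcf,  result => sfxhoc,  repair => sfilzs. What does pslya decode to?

s(18)→x(23) and a(0)→l(11) fit y≡5x+11 (mod 26); the inverse of 5 mod 26 is 21. Treating letters as 0–25, the rule is x ↦ 5x + 11 (mod 26).
Reversing it on pslya: p(15)→21·(15−11)≡6=g; s(18)→21·(18−11)≡17=r; l(11)→21·(11−11)≡0=a; y(24)→21·(24−11)≡13=n; a(0)→21·(0−11)≡3=d (all mod 26).

grand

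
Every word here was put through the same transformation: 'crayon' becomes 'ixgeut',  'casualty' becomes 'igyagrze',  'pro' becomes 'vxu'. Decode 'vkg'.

This is a Caesar cipher with shift 6.
Undoing it on vkg: v−6=p, k−6=e, g−6=a.

pea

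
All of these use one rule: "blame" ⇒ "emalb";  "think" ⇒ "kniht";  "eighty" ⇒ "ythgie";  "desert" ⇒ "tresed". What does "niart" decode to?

The output letters match the input read backwards: blame reversed is emalb. The word is simply reversed.
Decoding niart: then reverse → train.

train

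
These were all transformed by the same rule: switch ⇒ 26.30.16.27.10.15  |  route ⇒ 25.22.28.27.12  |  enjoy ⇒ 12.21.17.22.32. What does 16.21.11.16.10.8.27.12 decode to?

s is letter #19 and maps to 26: an offset of 7. Each letter is replaced by its alphabet position (a=1..z=26) + 7.
Undoing it on 16.21.11.16.10.8.27.12: 16→(16−7)÷1=9=i, 21→(21−7)÷1=14=n, 11→(11−7)÷1=4=d, 16→(16−7)÷1=9=i, 10→(10−7)÷1=3=c, 8→(8−7)÷1=1=a, 27→(27−7)÷1=20=t, 12→(12−7)÷1=5=e.

indicate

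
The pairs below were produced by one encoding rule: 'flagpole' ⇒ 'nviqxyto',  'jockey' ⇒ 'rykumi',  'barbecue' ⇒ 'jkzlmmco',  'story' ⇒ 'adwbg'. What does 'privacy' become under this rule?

xbqfimg

A repeating key of period 2 is used — shifts +8, +10 over and over.
Applying it to privacy: p+8=x, r+10=b, i+8=q, v+10=f, a+8=i, c+10=m, y+8=g.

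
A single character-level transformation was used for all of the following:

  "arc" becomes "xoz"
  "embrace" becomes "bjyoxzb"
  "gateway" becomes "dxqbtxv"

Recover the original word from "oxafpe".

radish

Compare letters: a→x is +23, r→o is +23, c→z is +23 — a constant shift. Every letter moves 23 places later in the alphabet, wrapping around z→a.
Decoding oxafpe: o−23=r, x−23=a, a−23=d, f−23=i, p−23=s, e−23=h.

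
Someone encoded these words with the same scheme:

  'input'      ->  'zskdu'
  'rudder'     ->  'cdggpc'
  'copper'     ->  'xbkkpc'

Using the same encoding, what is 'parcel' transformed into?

Treating letters as 0–25, the rule is x ↦ 9x + 5 (mod 26).
Applying it to parcel: p(15)→9·15+5≡10=k; a(0)→9·0+5≡5=f; r(17)→9·17+5≡2=c; c(2)→9·2+5≡23=x; e(4)→9·4+5≡15=p; l(11)→9·11+5≡0=a (all mod 26).

kfcxpa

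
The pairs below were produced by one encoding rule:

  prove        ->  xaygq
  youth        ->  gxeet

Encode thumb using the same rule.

The shift increases by 1 at each position, starting from +8: 8, 9, 10, ….
On thumb: t+8=b, h+9=q, u+10=e, m+11=x, b+12=n.

bqexn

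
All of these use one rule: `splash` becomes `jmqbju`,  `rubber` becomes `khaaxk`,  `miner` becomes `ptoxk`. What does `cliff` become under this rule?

zqtww

This is an affine cipher: with a=0,…,z=25, each position x becomes (25x+1) mod 26.
Applying it to cliff: c(2)→25·2+1≡25=z; l(11)→25·11+1≡16=q; i(8)→25·8+1≡19=t; f(5)→25·5+1≡22=w; f(5)→25·5+1≡22=w (all mod 26).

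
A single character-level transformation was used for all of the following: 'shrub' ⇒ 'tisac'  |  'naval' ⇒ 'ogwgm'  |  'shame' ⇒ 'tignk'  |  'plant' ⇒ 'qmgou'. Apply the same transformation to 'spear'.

Vowels shift forward by 6 and consonants shift forward by 1.
For spear: s(cons)+1=t, p(cons)+1=q, e(vowel)+6=k, a(vowel)+6=g, r(cons)+1=s.

tqkgs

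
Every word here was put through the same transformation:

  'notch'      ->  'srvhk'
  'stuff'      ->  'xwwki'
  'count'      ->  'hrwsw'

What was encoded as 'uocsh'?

A repeating key of period 3 is used — shifts +5, +3, +2 over and over.
Reversing it on uocsh: u−5=p, o−3=l, c−2=a, s−5=n, h−3=e.

plane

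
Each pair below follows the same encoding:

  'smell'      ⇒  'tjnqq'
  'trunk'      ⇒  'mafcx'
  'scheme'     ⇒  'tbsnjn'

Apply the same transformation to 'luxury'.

qfkfad

s(18)→t(19) and m(12)→j(9) fit y≡19x+15 (mod 26); the inverse of 19 mod 26 is 11. This is an affine cipher: with a=0,…,z=25, each position x becomes (19x+15) mod 26.
On luxury: l(11)→19·11+15≡16=q; u(20)→19·20+15≡5=f; x(23)→19·23+15≡10=k; u(20)→19·20+15≡5=f; r(17)→19·17+15≡0=a; y(24)→19·24+15≡3=d (all mod 26).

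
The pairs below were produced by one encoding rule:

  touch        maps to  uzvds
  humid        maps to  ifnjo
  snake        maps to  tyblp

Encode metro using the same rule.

npusz

The shifts repeat in a cycle of length 3: positions 0,1,… shift by +1, +11, +1, then the pattern repeats.
Applying it to metro: m+1=n, e+11=p, t+1=u, r+1=s, o+11=z.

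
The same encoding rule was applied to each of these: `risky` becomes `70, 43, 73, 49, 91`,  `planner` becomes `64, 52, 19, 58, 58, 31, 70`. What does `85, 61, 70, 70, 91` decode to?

r(#18)→70 and i(#9)→43: differences scale by 3, so n = 3·pos + 16. With a=1..z=26, the number is 3·pos + 16.
Decoding 85, 61, 70, 70, 91: 85→(85−16)÷3=23=w, 61→(61−16)÷3=15=o, 70→(70−16)÷3=18=r, 70→(70−16)÷3=18=r, 91→(91−16)÷3=25=y.

worry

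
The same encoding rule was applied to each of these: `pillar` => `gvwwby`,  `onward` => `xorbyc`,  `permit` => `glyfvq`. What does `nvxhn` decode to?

p(15)→g(6) and i(8)→v(21) fit y≡9x+1 (mod 26); the inverse of 9 mod 26 is 3. Treating letters as 0–25, the rule is x ↦ 9x + 1 (mod 26).
Undoing it on nvxhn: n(13)→3·(13−1)≡10=k; v(21)→3·(21−1)≡8=i; x(23)→3·(23−1)≡14=o; h(7)→3·(7−1)≡18=s; n(13)→3·(13−1)≡10=k (all mod 26).

kiosk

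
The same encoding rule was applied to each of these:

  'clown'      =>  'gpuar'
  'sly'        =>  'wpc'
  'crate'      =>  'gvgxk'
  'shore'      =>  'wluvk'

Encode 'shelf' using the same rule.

wlkpj

The shift depends on letter class: consonant c→g is +4, but vowel o→u is +6. The rule splits by letter class: vowels +6, consonants +4.
Applying it to shelf: s(cons)+4=w, h(cons)+4=l, e(vowel)+6=k, l(cons)+4=p, f(cons)+4=j.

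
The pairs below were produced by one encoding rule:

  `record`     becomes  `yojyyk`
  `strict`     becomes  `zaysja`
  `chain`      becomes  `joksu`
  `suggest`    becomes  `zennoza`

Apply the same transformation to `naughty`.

The shift depends on letter class: consonant r→y is +7, but vowel e→o is +10. Two shifts are in play — +10 for a/e/i/o/u, +7 for every other letter.
For naughty: n(cons)+7=u, a(vowel)+10=k, u(vowel)+10=e, g(cons)+7=n, h(cons)+7=o, t(cons)+7=a, y(cons)+7=f.

ukenoaf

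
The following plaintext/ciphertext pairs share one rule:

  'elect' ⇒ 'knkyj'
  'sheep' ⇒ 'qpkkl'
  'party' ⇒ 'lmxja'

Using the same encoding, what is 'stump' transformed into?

e(4)→k(10) and l(11)→n(13) fit y≡19x+12 (mod 26); the inverse of 19 mod 26 is 11. This is an affine cipher: with a=0,…,z=25, each position x becomes (19x+12) mod 26.
Applying it to stump: s(18)→19·18+12≡16=q; t(19)→19·19+12≡9=j; u(20)→19·20+12≡2=c; m(12)→19·12+12≡6=g; p(15)→19·15+12≡11=l (all mod 26).

qjcgl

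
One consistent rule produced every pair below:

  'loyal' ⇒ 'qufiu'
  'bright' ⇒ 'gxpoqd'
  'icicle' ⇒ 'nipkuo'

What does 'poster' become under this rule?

uuzbnb

In loyal: l→q is +5, o→u is +6, y→f is +7, a→i is +8 — the shift increases by 1 each position. The shift increases by 1 at each position, starting from +5: 5, 6, 7, ….
For poster: p+5=u, o+6=u, s+7=z, t+8=b, e+9=n, r+10=b.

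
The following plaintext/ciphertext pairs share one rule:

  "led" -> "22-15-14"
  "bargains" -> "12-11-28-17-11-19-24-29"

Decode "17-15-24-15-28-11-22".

l is letter #12 and maps to 22: an offset of 10. Letters become their 1-based position plus 10 (so a→11, b→12, …).
Undoing it on 17-15-24-15-28-11-22: 17→(17−10)÷1=7=g, 15→(15−10)÷1=5=e, 24→(24−10)÷1=14=n, 15→(15−10)÷1=5=e, 28→(28−10)÷1=18=r, 11→(11−10)÷1=1=a, 22→(22−10)÷1=12=l.

general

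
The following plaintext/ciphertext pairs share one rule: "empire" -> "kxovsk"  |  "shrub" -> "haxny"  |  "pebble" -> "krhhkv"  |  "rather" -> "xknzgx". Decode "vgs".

The word is reversed, then every letter is shifted forward by 6.
Undoing it on vgs: shift back: v−6=p, g−6=a, s−6=m → pam; then reverse → map.

map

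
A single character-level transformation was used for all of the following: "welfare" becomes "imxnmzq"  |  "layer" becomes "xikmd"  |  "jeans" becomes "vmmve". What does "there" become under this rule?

Shifts by position in welfare: pos 0: w→i (+12), pos 1: e→m (+8), pos 2: l→x (+12), pos 3: f→n (+8) — repeating every 2. A repeating key of period 2 is used — shifts +12, +8 over and over.
On there: t+12=f, h+8=p, e+12=q, r+8=z, e+12=q.

fpqzq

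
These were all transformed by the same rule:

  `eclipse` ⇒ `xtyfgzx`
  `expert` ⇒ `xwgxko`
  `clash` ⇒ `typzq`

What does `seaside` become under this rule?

zxpzfix

Treating letters as 0–25, the rule is x ↦ 15x + 15 (mod 26).
For seaside: s(18)→15·18+15≡25=z; e(4)→15·4+15≡23=x; a(0)→15·0+15≡15=p; s(18)→15·18+15≡25=z; i(8)→15·8+15≡5=f; d(3)→15·3+15≡8=i; e(4)→15·4+15≡23=x (all mod 26).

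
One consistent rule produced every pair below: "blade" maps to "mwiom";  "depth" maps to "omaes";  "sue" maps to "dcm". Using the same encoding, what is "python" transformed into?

ajeswy

The shift depends on letter class: consonant b→m is +11, but vowel a→i is +8. The rule splits by letter class: vowels +8, consonants +11.
On python: p(cons)+11=a, y(cons)+11=j, t(cons)+11=e, h(cons)+11=s, o(vowel)+8=w, n(cons)+11=y.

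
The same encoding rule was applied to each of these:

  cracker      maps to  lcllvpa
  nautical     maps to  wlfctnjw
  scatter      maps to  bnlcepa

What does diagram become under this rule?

Shifts by position in cracker: pos 0: c→l (+9), pos 1: r→c (+11), pos 2: a→l (+11), pos 3: c→l (+9), pos 4: k→v (+11), pos 5: e→p (+11) — repeating every 3. The shifts repeat in a cycle of length 3: positions 0,1,… shift by +9, +11, +11, then the pattern repeats.
On diagram: d+9=m, i+11=t, a+11=l, g+9=p, r+11=c, a+11=l, m+9=v.

mtlpclv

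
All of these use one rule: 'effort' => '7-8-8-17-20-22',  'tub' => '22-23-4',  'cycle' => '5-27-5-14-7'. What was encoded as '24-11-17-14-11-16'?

violin

Letters become their 1-based position plus 2 (so a→3, b→4, …).
Decoding 24-11-17-14-11-16: 24→(24−2)÷1=22=v, 11→(11−2)÷1=9=i, 17→(17−2)÷1=15=o, 14→(14−2)÷1=12=l, 11→(11−2)÷1=9=i, 16→(16−2)÷1=14=n.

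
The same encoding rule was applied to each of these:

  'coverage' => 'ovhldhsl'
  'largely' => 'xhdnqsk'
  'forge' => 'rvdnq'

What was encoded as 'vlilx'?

jewel

Shifts by position in coverage: pos 0: c→o (+12), pos 1: o→v (+7), pos 2: v→h (+12), pos 3: e→l (+7) — repeating every 2. It's a Vigenère-style cipher with numeric key [12,7]: position i shifts by key[i mod 2].
Reversing it on vlilx: v−12=j, l−7=e, i−12=w, l−7=e, x−12=l.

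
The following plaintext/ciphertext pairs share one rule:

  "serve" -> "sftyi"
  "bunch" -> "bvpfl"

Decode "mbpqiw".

In serve: s→s is +0, e→f is +1, r→t is +2, v→y is +3 — the shift increases by 1 each position. The shift increases by 1 at each position, starting from +0: 0, 1, 2, ….
Undoing it on mbpqiw: m−0=m, b−1=a, p−2=n, q−3=n, i−4=e, w−5=r.

manner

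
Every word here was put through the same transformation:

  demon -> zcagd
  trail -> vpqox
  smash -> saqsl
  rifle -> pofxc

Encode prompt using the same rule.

Each letter's alphabet position (a=0..z=25) is mapped through 3·x+16 mod 26 — an affine cipher.
On prompt: p(15)→3·15+16≡9=j; r(17)→3·17+16≡15=p; o(14)→3·14+16≡6=g; m(12)→3·12+16≡0=a; p(15)→3·15+16≡9=j; t(19)→3·19+16≡21=v (all mod 26).

jpgajv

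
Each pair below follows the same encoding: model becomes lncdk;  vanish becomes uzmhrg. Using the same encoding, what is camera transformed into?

bzldqz

Each letter is shifted forward by 25 in the alphabet (a Caesar shift of +25).
Applying it to camera: c+25=b, a+25=z, m+25=l, e+25=d, r+25=q, a+25=z.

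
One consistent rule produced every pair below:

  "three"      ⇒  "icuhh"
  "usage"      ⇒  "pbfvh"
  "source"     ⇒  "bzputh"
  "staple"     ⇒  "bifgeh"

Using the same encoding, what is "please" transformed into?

This is an affine cipher: with a=0,…,z=25, each position x becomes (7x+5) mod 26.
On please: p(15)→7·15+5≡6=g; l(11)→7·11+5≡4=e; e(4)→7·4+5≡7=h; a(0)→7·0+5≡5=f; s(18)→7·18+5≡1=b; e(4)→7·4+5≡7=h (all mod 26).

gehfbh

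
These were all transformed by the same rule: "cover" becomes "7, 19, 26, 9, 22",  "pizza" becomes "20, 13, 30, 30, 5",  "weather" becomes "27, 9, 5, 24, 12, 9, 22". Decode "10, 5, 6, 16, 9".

c is letter #3 and maps to 7: an offset of 4. Each letter is replaced by its alphabet position (a=1..z=26) + 4.
Decoding 10, 5, 6, 16, 9: 10→(10−4)÷1=6=f, 5→(5−4)÷1=1=a, 6→(6−4)÷1=2=b, 16→(16−4)÷1=12=l, 9→(9−4)÷1=5=e.

fable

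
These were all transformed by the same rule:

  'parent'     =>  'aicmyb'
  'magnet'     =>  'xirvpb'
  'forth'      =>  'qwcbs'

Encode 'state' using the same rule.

dblbp

Shifts by position in parent: pos 0: p→a (+11), pos 1: a→i (+8), pos 2: r→c (+11), pos 3: e→m (+8) — repeating every 2. A repeating key of period 2 is used — shifts +11, +8 over and over.
Applying it to state: s+11=d, t+8=b, a+11=l, t+8=b, e+11=p.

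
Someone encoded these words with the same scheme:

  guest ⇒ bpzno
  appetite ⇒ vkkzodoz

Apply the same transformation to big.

Compare letters: g→b is +21, u→p is +21, e→z is +21 — a constant shift. It's a constant shift of +21 (ROT21).
For big: b+21=w, i+21=d, g+21=b.

wdb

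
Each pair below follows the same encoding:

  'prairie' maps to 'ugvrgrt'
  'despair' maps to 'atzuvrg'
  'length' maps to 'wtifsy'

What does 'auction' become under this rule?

vlhsrbi

Each letter's alphabet position (a=0..z=25) is mapped through 19·x+21 mod 26 — an affine cipher.
On auction: a(0)→19·0+21≡21=v; u(20)→19·20+21≡11=l; c(2)→19·2+21≡7=h; t(19)→19·19+21≡18=s; i(8)→19·8+21≡17=r; o(14)→19·14+21≡1=b; n(13)→19·13+21≡8=i (all mod 26).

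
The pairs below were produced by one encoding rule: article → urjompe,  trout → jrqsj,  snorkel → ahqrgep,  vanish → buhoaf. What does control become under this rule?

mqhjrqp

a(0)→u(20) and r(17)→r(17) fit y≡9x+20 (mod 26); the inverse of 9 mod 26 is 3. This is an affine cipher: with a=0,…,z=25, each position x becomes (9x+20) mod 26.
On control: c(2)→9·2+20≡12=m; o(14)→9·14+20≡16=q; n(13)→9·13+20≡7=h; t(19)→9·19+20≡9=j; r(17)→9·17+20≡17=r; o(14)→9·14+20≡16=q; l(11)→9·11+20≡15=p (all mod 26).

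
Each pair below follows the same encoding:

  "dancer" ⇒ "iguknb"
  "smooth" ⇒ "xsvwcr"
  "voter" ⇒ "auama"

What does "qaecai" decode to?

luxury

In dancer: d→i is +5, a→g is +6, n→u is +7, c→k is +8 — the shift increases by 1 each position. Letter i (0-indexed) is shifted by i+5, so successive shifts are 5, 6, 7, ….
Undoing it on qaecai: q−5=l, a−6=u, e−7=x, c−8=u, a−9=r, i−10=y.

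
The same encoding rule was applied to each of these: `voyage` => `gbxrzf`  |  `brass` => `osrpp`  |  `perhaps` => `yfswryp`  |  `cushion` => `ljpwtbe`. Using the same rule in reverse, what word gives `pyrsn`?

v(21)→g(6) and o(14)→b(1) fit y≡23x+17 (mod 26); the inverse of 23 mod 26 is 17. Each letter's alphabet position (a=0..z=25) is mapped through 23·x+17 mod 26 — an affine cipher.
Undoing it on pyrsn: p(15)→17·(15−17)≡18=s; y(24)→17·(24−17)≡15=p; r(17)→17·(17−17)≡0=a; s(18)→17·(18−17)≡17=r; n(13)→17·(13−17)≡10=k (all mod 26).

spark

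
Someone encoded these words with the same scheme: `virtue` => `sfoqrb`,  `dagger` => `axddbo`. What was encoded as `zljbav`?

comedy

Compare letters: v→s is +23, i→f is +23, r→o is +23 — a constant shift. It's a constant shift of +23 (ROT23).
Decoding zljbav: z−23=c, l−23=o, j−23=m, b−23=e, a−23=d, v−23=y.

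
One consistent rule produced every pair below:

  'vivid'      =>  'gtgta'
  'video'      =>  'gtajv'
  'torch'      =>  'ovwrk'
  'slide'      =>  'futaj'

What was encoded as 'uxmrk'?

lunch

v(21)→g(6) and i(8)→t(19) fit y≡9x+25 (mod 26); the inverse of 9 mod 26 is 3. This is an affine cipher: with a=0,…,z=25, each position x becomes (9x+25) mod 26.
Decoding uxmrk: u(20)→3·(20−25)≡11=l; x(23)→3·(23−25)≡20=u; m(12)→3·(12−25)≡13=n; r(17)→3·(17−25)≡2=c; k(10)→3·(10−25)≡7=h (all mod 26).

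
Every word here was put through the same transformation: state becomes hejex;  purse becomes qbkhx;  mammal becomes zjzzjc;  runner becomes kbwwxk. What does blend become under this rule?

s(18)→h(7) and t(19)→e(4) fit y≡23x+9 (mod 26); the inverse of 23 mod 26 is 17. Each letter's alphabet position (a=0..z=25) is mapped through 23·x+9 mod 26 — an affine cipher.
On blend: b(1)→23·1+9≡6=g; l(11)→23·11+9≡2=c; e(4)→23·4+9≡23=x; n(13)→23·13+9≡22=w; d(3)→23·3+9≡0=a (all mod 26).

gcxwa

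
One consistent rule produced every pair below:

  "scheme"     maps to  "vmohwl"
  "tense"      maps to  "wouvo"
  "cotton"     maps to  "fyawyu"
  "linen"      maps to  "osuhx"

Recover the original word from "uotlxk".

Shifts by position in scheme: pos 0: s→v (+3), pos 1: c→m (+10), pos 2: h→o (+7), pos 3: e→h (+3), pos 4: m→w (+10), pos 5: e→l (+7) — repeating every 3. It's a Vigenère-style cipher with numeric key [3,10,7]: position i shifts by key[i mod 3].
Reversing it on uotlxk: u−3=r, o−10=e, t−7=m, l−3=i, x−10=n, k−7=d.

remind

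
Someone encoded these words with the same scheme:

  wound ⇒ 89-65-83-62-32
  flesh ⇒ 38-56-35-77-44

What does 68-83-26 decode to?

With a=1..z=26, the number is 3·pos + 20.
Reversing it on 68-83-26: 68→(68−20)÷3=16=p, 83→(83−20)÷3=21=u, 26→(26−20)÷3=2=b.

pub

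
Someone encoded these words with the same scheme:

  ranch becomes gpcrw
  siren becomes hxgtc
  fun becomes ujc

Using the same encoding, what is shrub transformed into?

hwgjq

Compare letters: r→g is +15, a→p is +15, n→c is +15 — a constant shift. Each letter is shifted forward by 15 in the alphabet (a Caesar shift of +15).
Applying it to shrub: s+15=h, h+15=w, r+15=g, u+15=j, b+15=q.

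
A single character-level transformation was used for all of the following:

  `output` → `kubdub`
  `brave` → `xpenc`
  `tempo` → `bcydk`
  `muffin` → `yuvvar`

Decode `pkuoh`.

o(14)→k(10) and u(20)→u(20) fit y≡19x+4 (mod 26); the inverse of 19 mod 26 is 11. This is an affine cipher: with a=0,…,z=25, each position x becomes (19x+4) mod 26.
Reversing it on pkuoh: p(15)→11·(15−4)≡17=r; k(10)→11·(10−4)≡14=o; u(20)→11·(20−4)≡20=u; o(14)→11·(14−4)≡6=g; h(7)→11·(7−4)≡7=h (all mod 26).

rough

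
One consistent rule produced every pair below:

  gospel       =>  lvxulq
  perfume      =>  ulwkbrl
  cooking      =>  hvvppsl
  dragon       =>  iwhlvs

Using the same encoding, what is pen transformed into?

The rule splits by letter class: vowels +7, consonants +5.
On pen: p(cons)+5=u, e(vowel)+7=l, n(cons)+5=s.

uls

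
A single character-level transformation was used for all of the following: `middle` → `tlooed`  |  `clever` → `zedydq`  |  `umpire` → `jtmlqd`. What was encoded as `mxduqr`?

poetry

m(12)→t(19) and i(8)→l(11) fit y≡15x+21 (mod 26); the inverse of 15 mod 26 is 7. This is an affine cipher: with a=0,…,z=25, each position x becomes (15x+21) mod 26.
Reversing it on mxduqr: m(12)→7·(12−21)≡15=p; x(23)→7·(23−21)≡14=o; d(3)→7·(3−21)≡4=e; u(20)→7·(20−21)≡19=t; q(16)→7·(16−21)≡17=r; r(17)→7·(17−21)≡24=y (all mod 26).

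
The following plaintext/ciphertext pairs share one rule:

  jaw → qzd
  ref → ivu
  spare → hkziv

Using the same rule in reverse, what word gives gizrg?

Each pair mirrors across the alphabet (j↔q, a↔z, w↔d): positions sum to 25. Letters are reflected about the middle of the alphabet (position → 25−position): Atbash.
Undoing it on gizrg: g↔t, i↔r, z↔a, r↔i, g↔t.

trait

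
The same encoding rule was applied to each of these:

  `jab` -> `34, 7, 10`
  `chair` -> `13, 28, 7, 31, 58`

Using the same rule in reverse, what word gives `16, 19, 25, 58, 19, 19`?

degree

j(#10)→34 and a(#1)→7: differences scale by 3, so n = 3·pos + 4. With a=1..z=26, the number is 3·pos + 4.
Undoing it on 16, 19, 25, 58, 19, 19: 16→(16−4)÷3=4=d, 19→(19−4)÷3=5=e, 25→(25−4)÷3=7=g, 58→(58−4)÷3=18=r, 19→(19−4)÷3=5=e, 19→(19−4)÷3=5=e.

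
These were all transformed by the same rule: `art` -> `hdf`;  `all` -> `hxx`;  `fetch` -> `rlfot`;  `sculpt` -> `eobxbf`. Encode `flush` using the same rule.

The shift depends on letter class: consonant r→d is +12, but vowel a→h is +7. Vowels shift forward by 7 and consonants shift forward by 12.
Applying it to flush: f(cons)+12=r, l(cons)+12=x, u(vowel)+7=b, s(cons)+12=e, h(cons)+12=t.

rxbet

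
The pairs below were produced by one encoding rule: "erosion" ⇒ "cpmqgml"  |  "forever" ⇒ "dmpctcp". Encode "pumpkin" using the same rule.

nsknigl

Compare letters: e→c is +24, r→p is +24, o→m is +24 — a constant shift. Every letter moves 24 places later in the alphabet, wrapping around z→a.
For pumpkin: p+24=n, u+24=s, m+24=k, p+24=n, k+24=i, i+24=g, n+24=l.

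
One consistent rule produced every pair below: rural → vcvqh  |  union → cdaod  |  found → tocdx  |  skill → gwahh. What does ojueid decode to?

Each letter's alphabet position (a=0..z=25) is mapped through 11·x+16 mod 26 — an affine cipher.
Undoing it on ojueid: o(14)→19·(14−16)≡14=o; j(9)→19·(9−16)≡23=x; u(20)→19·(20−16)≡24=y; e(4)→19·(4−16)≡6=g; i(8)→19·(8−16)≡4=e; d(3)→19·(3−16)≡13=n (all mod 26).

oxygen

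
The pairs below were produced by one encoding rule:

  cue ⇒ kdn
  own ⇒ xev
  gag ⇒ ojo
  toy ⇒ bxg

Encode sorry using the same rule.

The shift depends on letter class: consonant c→k is +8, but vowel u→d is +9. Two shifts are in play — +9 for a/e/i/o/u, +8 for every other letter.
On sorry: s(cons)+8=a, o(vowel)+9=x, r(cons)+8=z, r(cons)+8=z, y(cons)+8=g.

axzzg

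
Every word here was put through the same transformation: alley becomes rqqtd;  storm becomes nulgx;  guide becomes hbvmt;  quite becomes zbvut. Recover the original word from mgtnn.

a(0)→r(17) and l(11)→q(16) fit y≡7x+17 (mod 26); the inverse of 7 mod 26 is 15. Each letter's alphabet position (a=0..z=25) is mapped through 7·x+17 mod 26 — an affine cipher.
Decoding mgtnn: m(12)→15·(12−17)≡3=d; g(6)→15·(6−17)≡17=r; t(19)→15·(19−17)≡4=e; n(13)→15·(13−17)≡18=s; n(13)→15·(13−17)≡18=s (all mod 26).

dress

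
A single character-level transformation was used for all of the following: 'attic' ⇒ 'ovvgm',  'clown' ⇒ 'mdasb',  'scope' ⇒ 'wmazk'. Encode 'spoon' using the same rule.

wzaab

a(0)→o(14) and t(19)→v(21) fit y≡25x+14 (mod 26); the inverse of 25 mod 26 is 25. Each letter's alphabet position (a=0..z=25) is mapped through 25·x+14 mod 26 — an affine cipher.
For spoon: s(18)→25·18+14≡22=w; p(15)→25·15+14≡25=z; o(14)→25·14+14≡0=a; o(14)→25·14+14≡0=a; n(13)→25·13+14≡1=b (all mod 26).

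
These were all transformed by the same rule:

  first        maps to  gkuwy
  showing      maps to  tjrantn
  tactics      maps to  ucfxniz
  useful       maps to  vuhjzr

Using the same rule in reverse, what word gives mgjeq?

legal

In first: f→g is +1, i→k is +2, r→u is +3, s→w is +4 — the shift increases by 1 each position. Each letter shifts forward by (position + 1), i.e. 1, 2, 3, … — the shift grows by one for each successive letter.
Decoding mgjeq: m−1=l, g−2=e, j−3=g, e−4=a, q−5=l.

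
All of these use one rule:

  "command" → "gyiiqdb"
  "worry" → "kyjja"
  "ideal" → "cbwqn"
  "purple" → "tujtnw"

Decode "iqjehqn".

c(2)→g(6) and o(14)→y(24) fit y≡21x+16 (mod 26); the inverse of 21 mod 26 is 5. Treating letters as 0–25, the rule is x ↦ 21x + 16 (mod 26).
Decoding iqjehqn: i(8)→5·(8−16)≡12=m; q(16)→5·(16−16)≡0=a; j(9)→5·(9−16)≡17=r; e(4)→5·(4−16)≡18=s; h(7)→5·(7−16)≡7=h; q(16)→5·(16−16)≡0=a; n(13)→5·(13−16)≡11=l (all mod 26).

marshal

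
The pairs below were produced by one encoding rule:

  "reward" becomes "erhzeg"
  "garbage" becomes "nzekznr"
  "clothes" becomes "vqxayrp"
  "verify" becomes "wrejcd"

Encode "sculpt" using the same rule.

r(17)→e(4) and e(4)→r(17) fit y≡11x+25 (mod 26); the inverse of 11 mod 26 is 19. Each letter's alphabet position (a=0..z=25) is mapped through 11·x+25 mod 26 — an affine cipher.
Applying it to sculpt: s(18)→11·18+25≡15=p; c(2)→11·2+25≡21=v; u(20)→11·20+25≡11=l; l(11)→11·11+25≡16=q; p(15)→11·15+25≡8=i; t(19)→11·19+25≡0=a (all mod 26).

pvlqia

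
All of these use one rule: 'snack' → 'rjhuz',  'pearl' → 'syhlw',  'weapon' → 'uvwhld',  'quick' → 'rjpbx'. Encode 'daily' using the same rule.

fsphk

The output letters match the input read backwards, each shifted +7: snack reversed is kcans. Read the word backwards and shift each letter +7.
For daily: reverse → yliad; then shift: y+7=f, l+7=s, i+7=p, a+7=h, d+7=k.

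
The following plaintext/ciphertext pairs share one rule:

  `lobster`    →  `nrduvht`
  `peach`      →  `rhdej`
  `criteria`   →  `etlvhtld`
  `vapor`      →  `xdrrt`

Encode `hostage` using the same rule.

The shift depends on letter class: consonant l→n is +2, but vowel o→r is +3. Vowels shift forward by 3 and consonants shift forward by 2.
Applying it to hostage: h(cons)+2=j, o(vowel)+3=r, s(cons)+2=u, t(cons)+2=v, a(vowel)+3=d, g(cons)+2=i, e(vowel)+3=h.

jruvdih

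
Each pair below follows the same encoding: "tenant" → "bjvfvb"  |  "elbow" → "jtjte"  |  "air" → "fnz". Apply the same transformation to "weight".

The shift depends on letter class: consonant t→b is +8, but vowel e→j is +5. Vowels shift forward by 5 and consonants shift forward by 8.
On weight: w(cons)+8=e, e(vowel)+5=j, i(vowel)+5=n, g(cons)+8=o, h(cons)+8=p, t(cons)+8=b.

ejnopb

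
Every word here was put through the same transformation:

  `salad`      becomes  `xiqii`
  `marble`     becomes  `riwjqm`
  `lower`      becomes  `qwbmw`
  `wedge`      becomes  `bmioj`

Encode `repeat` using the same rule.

Shifts by position in salad: pos 0: s→x (+5), pos 1: a→i (+8), pos 2: l→q (+5), pos 3: a→i (+8) — repeating every 2. The shifts repeat in a cycle of length 2: positions 0,1,… shift by +5, +8, then the pattern repeats.
On repeat: r+5=w, e+8=m, p+5=u, e+8=m, a+5=f, t+8=b.

wmumfb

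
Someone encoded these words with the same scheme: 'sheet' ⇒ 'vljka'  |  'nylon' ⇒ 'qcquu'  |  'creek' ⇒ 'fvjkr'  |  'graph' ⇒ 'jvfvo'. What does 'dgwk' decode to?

acre

In sheet: s→v is +3, h→l is +4, e→j is +5, e→k is +6 — the shift increases by 1 each position. Each letter shifts forward by (position + 3), i.e. 3, 4, 5, … — the shift grows by one for each successive letter.
Decoding dgwk: d−3=a, g−4=c, w−5=r, k−6=e.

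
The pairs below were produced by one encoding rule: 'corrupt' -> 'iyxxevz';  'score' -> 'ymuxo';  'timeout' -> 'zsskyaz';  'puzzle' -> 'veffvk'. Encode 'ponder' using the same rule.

It's a Vigenère-style cipher with numeric key [6,10,6]: position i shifts by key[i mod 3].
On ponder: p+6=v, o+10=y, n+6=t, d+6=j, e+10=o, r+6=x.

vytjox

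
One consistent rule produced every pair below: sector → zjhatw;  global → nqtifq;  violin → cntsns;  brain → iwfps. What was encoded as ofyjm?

A repeating key of period 3 is used — shifts +7, +5, +5 over and over.
Decoding ofyjm: o−7=h, f−5=a, y−5=t, j−7=c, m−5=h.

hatch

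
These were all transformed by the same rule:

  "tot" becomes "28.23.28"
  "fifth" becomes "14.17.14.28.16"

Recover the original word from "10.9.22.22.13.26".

t is letter #20 and maps to 28: an offset of 8. Letters become their 1-based position plus 8 (so a→9, b→10, …).
Undoing it on 10.9.22.22.13.26: 10→(10−8)÷1=2=b, 9→(9−8)÷1=1=a, 22→(22−8)÷1=14=n, 22→(22−8)÷1=14=n, 13→(13−8)÷1=5=e, 26→(26−8)÷1=18=r.

banner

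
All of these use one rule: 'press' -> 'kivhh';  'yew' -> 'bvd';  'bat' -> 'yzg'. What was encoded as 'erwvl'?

video

This is the alphabet-reversal cipher (Atbash): a becomes z, b becomes y, etc.
Reversing it on erwvl: e↔v, r↔i, w↔d, v↔e, l↔o.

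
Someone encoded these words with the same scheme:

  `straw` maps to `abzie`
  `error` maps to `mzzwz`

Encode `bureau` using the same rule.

jczmic

Compare letters: s→a is +8, t→b is +8, r→z is +8 — a constant shift. Every letter moves 8 places later in the alphabet, wrapping around z→a.
For bureau: b+8=j, u+8=c, r+8=z, e+8=m, a+8=i, u+8=c.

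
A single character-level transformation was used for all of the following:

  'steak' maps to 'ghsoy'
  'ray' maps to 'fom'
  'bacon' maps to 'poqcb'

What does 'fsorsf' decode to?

Compare letters: s→g is +14, t→h is +14, e→s is +14 — a constant shift. It's a constant shift of +14 (ROT14).
Undoing it on fsorsf: f−14=r, s−14=e, o−14=a, r−14=d, s−14=e, f−14=r.

reader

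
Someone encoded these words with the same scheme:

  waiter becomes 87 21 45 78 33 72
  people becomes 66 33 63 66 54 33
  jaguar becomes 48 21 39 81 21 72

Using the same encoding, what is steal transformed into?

With a=1..z=26, the number is 3·pos + 18.
On steal: s=19→75, t=20→78, e=5→33, a=1→21, l=12→54.

75 78 33 21 54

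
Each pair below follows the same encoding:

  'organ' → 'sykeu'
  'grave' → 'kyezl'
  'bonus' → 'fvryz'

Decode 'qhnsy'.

major

Shifts by position in organ: pos 0: o→s (+4), pos 1: r→y (+7), pos 2: g→k (+4), pos 3: a→e (+4), pos 4: n→u (+7) — repeating every 3. A repeating key of period 3 is used — shifts +4, +7, +4 over and over.
Undoing it on qhnsy: q−4=m, h−7=a, n−4=j, s−4=o, y−7=r.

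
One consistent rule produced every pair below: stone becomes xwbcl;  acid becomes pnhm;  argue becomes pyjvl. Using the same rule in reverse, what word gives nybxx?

Each letter's alphabet position (a=0..z=25) is mapped through 25·x+15 mod 26 — an affine cipher.
Reversing it on nybxx: n(13)→25·(13−15)≡2=c; y(24)→25·(24−15)≡17=r; b(1)→25·(1−15)≡14=o; x(23)→25·(23−15)≡18=s; x(23)→25·(23−15)≡18=s (all mod 26).

cross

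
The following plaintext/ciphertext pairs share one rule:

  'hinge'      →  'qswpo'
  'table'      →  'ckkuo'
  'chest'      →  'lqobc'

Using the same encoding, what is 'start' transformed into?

The shift depends on letter class: consonant h→q is +9, but vowel i→s is +10. The rule splits by letter class: vowels +10, consonants +9.
Applying it to start: s(cons)+9=b, t(cons)+9=c, a(vowel)+10=k, r(cons)+9=a, t(cons)+9=c.

bckac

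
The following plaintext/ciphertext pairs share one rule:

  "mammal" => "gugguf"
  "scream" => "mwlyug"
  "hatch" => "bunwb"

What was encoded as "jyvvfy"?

Compare letters: m→g is +20, a→u is +20, m→g is +20 — a constant shift. Every letter moves 20 places later in the alphabet, wrapping around z→a.
Reversing it on jyvvfy: j−20=p, y−20=e, v−20=b, v−20=b, f−20=l, y−20=e.

pebble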